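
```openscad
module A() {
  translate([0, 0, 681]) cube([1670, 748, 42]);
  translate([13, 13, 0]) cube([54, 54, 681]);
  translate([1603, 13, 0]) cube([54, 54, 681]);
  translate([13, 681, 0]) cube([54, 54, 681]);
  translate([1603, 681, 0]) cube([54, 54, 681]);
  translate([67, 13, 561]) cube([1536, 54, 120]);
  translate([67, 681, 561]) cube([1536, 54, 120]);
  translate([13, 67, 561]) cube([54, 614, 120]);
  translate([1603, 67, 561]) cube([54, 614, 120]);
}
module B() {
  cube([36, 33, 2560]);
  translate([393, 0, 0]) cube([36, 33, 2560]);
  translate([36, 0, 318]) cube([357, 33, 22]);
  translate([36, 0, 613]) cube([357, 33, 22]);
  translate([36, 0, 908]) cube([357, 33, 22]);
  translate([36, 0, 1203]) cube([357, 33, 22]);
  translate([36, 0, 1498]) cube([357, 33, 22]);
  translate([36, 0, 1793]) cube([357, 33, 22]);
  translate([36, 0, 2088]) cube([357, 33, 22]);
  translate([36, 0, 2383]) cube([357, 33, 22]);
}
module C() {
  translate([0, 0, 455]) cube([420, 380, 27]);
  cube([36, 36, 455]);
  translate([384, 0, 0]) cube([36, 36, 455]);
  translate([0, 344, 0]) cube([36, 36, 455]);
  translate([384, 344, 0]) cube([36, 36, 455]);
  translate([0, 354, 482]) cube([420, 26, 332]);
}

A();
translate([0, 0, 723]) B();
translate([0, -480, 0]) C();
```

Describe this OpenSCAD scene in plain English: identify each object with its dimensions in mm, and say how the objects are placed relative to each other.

A is a rectangular dining table. The top is 1670×748×42 mm with its upper surface at z = 723 mm. It stands on four 54×54 mm square legs, each inset 13 mm from the nearest pair of top edges, running from the floor to the underside of the top. Four apron rails, 54 mm thick and 120 mm tall, run between adjacent legs with their top edges flush with the underside of the top and their outer faces flush with the legs' outer faces.

B is a straight ladder. Two 36×33 mm vertical rails, 2560 mm tall, stand 429 mm apart (outside-to-outside) with their front faces coplanar on the −y side. 8 rungs, each 33 mm deep and 22 mm tall, span between the inner faces of the rails, front faces flush with the rails. The lowest rung's underside is at z = 318 mm and rungs are spaced 295 mm apart (underside to underside).

C is a chair: 420×380 mm seat, 27 mm thick, top at z = 482 mm, on four 36 mm square corner legs flush with the seat edges. A 26 mm thick backrest slab spans the full seat width, extending 332 mm above the seat top, its back face flush with the seat's +y edge.

The ladder is on top of the table. The chair is on the floor beside the table on its −y side.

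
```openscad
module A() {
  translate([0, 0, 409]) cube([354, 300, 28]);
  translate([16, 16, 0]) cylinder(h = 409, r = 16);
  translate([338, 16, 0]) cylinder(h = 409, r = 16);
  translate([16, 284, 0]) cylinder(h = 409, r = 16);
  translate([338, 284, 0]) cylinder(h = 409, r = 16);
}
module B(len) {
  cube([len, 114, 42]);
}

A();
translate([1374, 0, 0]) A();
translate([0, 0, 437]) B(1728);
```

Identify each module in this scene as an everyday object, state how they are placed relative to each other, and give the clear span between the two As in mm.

Second stool starts at x = 1374; first ends at x = 354; clear span = 1374 − 354 = 1020 mm.

A is a stool. B is a beam. A beam spans the tops of two stools. The clear span between the two stools is 1020 mm.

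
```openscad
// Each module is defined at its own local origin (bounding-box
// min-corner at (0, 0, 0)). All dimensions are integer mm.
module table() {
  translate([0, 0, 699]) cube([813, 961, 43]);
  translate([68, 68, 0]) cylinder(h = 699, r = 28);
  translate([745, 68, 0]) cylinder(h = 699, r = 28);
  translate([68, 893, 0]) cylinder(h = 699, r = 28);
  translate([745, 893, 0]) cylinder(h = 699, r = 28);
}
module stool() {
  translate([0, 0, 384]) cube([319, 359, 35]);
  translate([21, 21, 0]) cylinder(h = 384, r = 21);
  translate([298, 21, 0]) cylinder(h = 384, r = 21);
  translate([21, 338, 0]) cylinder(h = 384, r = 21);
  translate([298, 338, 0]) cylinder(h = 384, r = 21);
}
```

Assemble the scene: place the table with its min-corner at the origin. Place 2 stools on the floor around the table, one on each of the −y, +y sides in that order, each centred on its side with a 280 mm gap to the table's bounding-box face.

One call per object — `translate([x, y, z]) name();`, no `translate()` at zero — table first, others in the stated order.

table();
translate([247, -639, 0]) stool();
translate([247, 1241, 0]) stool();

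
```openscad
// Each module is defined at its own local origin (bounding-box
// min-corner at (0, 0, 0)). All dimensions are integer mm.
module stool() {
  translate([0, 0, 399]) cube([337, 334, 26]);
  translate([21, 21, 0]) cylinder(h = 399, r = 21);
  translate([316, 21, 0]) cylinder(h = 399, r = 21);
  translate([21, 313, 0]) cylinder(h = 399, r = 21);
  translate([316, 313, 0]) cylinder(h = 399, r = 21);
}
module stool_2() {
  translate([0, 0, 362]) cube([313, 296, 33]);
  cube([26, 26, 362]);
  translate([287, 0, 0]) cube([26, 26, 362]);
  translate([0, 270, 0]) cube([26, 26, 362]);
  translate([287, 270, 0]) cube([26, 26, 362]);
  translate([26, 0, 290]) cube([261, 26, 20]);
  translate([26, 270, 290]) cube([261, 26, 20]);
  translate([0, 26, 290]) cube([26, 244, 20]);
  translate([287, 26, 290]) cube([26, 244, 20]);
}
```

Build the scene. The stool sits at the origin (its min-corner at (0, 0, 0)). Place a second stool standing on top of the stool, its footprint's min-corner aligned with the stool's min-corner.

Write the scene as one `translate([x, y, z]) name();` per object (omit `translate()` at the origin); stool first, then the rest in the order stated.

stool();
translate([0, 0, 425]) stool_2();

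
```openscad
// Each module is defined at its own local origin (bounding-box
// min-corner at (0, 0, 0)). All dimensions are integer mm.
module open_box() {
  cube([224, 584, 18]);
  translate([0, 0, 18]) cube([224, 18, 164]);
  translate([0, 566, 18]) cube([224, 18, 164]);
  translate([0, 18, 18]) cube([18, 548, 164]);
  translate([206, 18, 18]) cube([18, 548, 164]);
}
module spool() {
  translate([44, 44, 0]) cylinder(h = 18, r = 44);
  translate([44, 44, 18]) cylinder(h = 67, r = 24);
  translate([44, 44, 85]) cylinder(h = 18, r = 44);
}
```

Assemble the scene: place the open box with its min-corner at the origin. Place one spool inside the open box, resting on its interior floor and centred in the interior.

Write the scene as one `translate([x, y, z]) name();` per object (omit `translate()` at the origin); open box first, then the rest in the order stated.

open_box();
translate([68, 248, 18]) spool();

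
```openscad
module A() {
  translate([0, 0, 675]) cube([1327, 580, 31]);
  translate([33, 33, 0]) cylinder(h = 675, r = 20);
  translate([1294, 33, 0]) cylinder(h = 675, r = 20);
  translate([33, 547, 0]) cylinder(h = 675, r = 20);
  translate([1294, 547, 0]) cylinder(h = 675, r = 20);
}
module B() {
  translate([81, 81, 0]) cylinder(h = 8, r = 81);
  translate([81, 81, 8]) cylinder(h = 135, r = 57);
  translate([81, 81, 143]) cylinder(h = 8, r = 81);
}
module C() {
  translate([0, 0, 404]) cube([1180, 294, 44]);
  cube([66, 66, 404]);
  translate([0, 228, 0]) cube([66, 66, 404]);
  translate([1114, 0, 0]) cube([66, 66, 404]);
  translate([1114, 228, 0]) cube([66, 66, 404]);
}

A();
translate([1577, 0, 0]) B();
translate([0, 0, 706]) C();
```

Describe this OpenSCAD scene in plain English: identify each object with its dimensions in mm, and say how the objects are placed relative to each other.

A is a table: top 1327 mm (x) × 580 mm (y), 31 mm thick, upper face at z = 706 mm, on four round legs of 40 mm diameter, each leg's bounding box inset 13 mm from the nearest pair of top edges, running from z = 0 to the bottom of the top.

B is a spool: two coaxial disc flanges of radius 81 mm and thickness 8 mm, joined by a core cylinder of radius 57 mm and height 135 mm. The lower flange rests on z = 0 and the three cylinders share a vertical axis.

C is a long wooden bench with a 1180 mm (x) × 294 mm (y) seat, 44 mm thick, its top surface 448 mm above the floor. Four 66 mm square legs at the seat corners, flush with the edges, run from z = 0 to the seat underside.

The spool is on the floor beside the table on its +x side. The bench is on top of the table.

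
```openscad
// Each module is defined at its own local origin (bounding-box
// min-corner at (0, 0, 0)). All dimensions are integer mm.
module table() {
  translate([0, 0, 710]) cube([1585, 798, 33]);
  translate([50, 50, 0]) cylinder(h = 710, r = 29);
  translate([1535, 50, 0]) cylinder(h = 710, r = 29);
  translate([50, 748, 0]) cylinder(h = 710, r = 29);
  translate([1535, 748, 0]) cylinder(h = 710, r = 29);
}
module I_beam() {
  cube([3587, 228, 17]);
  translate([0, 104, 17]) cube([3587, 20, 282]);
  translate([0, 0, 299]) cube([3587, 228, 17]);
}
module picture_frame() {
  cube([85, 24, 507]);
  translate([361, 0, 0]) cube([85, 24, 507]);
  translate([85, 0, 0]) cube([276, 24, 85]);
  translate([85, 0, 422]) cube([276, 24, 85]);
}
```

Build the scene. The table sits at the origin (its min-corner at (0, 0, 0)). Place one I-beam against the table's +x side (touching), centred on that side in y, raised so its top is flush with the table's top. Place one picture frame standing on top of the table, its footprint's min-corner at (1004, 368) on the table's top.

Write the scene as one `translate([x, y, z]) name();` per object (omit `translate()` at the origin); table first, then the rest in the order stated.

table();
translate([1585, 285, 427]) I_beam();
translate([1004, 368, 743]) picture_frame();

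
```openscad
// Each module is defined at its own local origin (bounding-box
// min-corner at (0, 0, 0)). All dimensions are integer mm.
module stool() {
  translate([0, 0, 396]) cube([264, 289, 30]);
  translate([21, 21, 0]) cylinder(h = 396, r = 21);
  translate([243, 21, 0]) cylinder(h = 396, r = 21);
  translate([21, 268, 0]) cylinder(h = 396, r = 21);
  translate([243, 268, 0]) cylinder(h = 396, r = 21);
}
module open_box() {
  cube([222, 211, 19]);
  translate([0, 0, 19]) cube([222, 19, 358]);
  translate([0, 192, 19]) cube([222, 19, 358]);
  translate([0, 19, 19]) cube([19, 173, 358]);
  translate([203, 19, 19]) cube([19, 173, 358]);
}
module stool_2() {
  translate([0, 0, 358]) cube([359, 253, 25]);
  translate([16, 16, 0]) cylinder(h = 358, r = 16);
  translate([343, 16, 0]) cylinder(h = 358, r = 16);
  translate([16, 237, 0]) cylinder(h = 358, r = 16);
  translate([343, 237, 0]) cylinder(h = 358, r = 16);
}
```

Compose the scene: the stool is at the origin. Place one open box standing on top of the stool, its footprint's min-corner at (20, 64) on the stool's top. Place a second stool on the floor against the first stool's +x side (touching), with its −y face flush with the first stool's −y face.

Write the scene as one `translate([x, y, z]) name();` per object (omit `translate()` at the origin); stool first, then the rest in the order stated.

stool();
translate([20, 64, 426]) open_box();
translate([264, 0, 0]) stool_2();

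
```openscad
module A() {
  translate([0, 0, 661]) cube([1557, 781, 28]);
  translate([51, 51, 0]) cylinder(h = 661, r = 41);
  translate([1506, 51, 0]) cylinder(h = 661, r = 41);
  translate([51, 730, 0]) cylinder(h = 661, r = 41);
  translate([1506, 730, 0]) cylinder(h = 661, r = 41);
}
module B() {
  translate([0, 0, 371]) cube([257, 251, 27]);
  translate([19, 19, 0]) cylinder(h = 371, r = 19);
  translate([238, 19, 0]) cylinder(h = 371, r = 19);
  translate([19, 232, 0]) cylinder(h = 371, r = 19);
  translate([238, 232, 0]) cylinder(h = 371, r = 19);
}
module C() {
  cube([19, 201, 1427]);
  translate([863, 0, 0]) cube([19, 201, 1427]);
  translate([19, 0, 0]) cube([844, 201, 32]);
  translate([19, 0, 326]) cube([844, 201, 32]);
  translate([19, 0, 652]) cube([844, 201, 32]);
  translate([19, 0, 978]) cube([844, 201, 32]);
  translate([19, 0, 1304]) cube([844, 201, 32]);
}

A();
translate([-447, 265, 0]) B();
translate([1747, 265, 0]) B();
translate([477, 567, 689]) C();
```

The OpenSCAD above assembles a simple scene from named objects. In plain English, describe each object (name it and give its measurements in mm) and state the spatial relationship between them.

A is a table: top 1557 mm (x) × 781 mm (y), 28 mm thick, upper face at z = 689 mm, on four round legs of 82 mm diameter, each leg's bounding box inset 10 mm from the nearest pair of top edges, running from z = 0 to the bottom of the top.

B is a simple wooden stool: a rectangular seat 257 mm (x) by 251 mm (y), 27 mm thick, top face at z = 398 mm, on four round legs, each 38 mm in diameter. The legs rest on z = 0, each leg's axis is inset half a diameter from the nearest pair of seat edges (so the leg's bounding box is flush with the corner).

C is a bookshelf 882 mm wide overall, 201 mm deep and 1427 mm tall. The two sides are 19 mm thick vertical panels. 5 horizontal shelves of 32 mm thickness span between the inner faces of the sides; the lowest shelf sits on the floor and shelves are stacked with a clear vertical gap of 294 mm between each pair.

Two stools sit around the table at the −x, +x sides. The bookshelf is on top of the table.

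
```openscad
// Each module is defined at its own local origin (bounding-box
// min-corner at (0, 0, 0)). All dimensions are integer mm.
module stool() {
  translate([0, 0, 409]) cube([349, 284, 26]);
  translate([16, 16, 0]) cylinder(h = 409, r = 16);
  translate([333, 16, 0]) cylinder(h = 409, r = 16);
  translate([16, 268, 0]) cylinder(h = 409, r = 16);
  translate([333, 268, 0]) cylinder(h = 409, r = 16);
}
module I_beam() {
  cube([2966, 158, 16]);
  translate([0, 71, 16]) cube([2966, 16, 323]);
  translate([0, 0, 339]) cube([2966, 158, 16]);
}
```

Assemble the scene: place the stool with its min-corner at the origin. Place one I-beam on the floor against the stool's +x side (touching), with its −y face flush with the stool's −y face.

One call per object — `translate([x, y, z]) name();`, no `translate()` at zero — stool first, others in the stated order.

stool();
translate([349, 0, 0]) I_beam();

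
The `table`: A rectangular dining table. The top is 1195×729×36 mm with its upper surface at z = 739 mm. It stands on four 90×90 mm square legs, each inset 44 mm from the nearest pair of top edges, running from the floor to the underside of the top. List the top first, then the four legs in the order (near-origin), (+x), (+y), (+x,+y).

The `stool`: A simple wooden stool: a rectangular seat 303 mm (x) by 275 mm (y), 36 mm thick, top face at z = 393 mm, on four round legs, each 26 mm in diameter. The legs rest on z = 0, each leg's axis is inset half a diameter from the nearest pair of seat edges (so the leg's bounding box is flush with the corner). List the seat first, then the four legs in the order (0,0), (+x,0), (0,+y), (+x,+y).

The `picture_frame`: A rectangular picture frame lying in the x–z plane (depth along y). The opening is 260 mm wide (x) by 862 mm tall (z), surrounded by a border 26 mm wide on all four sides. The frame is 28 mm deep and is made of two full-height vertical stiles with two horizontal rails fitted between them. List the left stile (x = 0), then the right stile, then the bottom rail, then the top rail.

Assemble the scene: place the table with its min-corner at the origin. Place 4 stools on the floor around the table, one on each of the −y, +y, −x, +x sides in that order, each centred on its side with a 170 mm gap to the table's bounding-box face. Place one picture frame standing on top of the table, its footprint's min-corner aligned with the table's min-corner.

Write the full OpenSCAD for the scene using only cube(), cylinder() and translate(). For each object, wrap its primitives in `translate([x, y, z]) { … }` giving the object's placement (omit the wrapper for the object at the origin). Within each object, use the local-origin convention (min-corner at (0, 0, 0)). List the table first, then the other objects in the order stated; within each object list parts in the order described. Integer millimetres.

translate([0, 0, 703]) cube([1195, 729, 36]);
translate([44, 44, 0]) cube([90, 90, 703]);
translate([1061, 44, 0]) cube([90, 90, 703]);
translate([44, 595, 0]) cube([90, 90, 703]);
translate([1061, 595, 0]) cube([90, 90, 703]);
translate([446, -445, 0]) {
  translate([0, 0, 357]) cube([303, 275, 36]);
  translate([13, 13, 0]) cylinder(h = 357, r = 13);
  translate([290, 13, 0]) cylinder(h = 357, r = 13);
  translate([13, 262, 0]) cylinder(h = 357, r = 13);
  translate([290, 262, 0]) cylinder(h = 357, r = 13);
}
translate([446, 899, 0]) {
  translate([0, 0, 357]) cube([303, 275, 36]);
  translate([13, 13, 0]) cylinder(h = 357, r = 13);
  translate([290, 13, 0]) cylinder(h = 357, r = 13);
  translate([13, 262, 0]) cylinder(h = 357, r = 13);
  translate([290, 262, 0]) cylinder(h = 357, r = 13);
}
translate([-473, 227, 0]) {
  translate([0, 0, 357]) cube([303, 275, 36]);
  translate([13, 13, 0]) cylinder(h = 357, r = 13);
  translate([290, 13, 0]) cylinder(h = 357, r = 13);
  translate([13, 262, 0]) cylinder(h = 357, r = 13);
  translate([290, 262, 0]) cylinder(h = 357, r = 13);
}
translate([1365, 227, 0]) {
  translate([0, 0, 357]) cube([303, 275, 36]);
  translate([13, 13, 0]) cylinder(h = 357, r = 13);
  translate([290, 13, 0]) cylinder(h = 357, r = 13);
  translate([13, 262, 0]) cylinder(h = 357, r = 13);
  translate([290, 262, 0]) cylinder(h = 357, r = 13);
}
translate([0, 0, 739]) {
  cube([26, 28, 914]);
  translate([286, 0, 0]) cube([26, 28, 914]);
  translate([26, 0, 0]) cube([260, 28, 26]);
  translate([26, 0, 888]) cube([260, 28, 26]);
}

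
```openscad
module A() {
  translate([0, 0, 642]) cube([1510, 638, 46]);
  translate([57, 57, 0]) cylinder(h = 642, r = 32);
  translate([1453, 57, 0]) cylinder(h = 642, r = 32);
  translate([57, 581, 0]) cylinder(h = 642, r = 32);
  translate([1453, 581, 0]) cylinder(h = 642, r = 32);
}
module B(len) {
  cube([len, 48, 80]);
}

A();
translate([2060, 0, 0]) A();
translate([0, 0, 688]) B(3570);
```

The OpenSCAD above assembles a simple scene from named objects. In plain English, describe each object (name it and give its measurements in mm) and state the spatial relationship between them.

A is a table with a 1510×638 mm rectangular top, 46 mm thick, top surface at z = 688 mm, supported by four round legs of 64 mm diameter, each leg's bounding box inset 25 mm from the nearest pair of top edges, running from the floor.

B is a rectangular beam 3570 mm long (x), 48 mm deep (y), 80 mm thick (z).

The beam spans the tops of two tables placed 550 mm apart, resting at z = 688 mm.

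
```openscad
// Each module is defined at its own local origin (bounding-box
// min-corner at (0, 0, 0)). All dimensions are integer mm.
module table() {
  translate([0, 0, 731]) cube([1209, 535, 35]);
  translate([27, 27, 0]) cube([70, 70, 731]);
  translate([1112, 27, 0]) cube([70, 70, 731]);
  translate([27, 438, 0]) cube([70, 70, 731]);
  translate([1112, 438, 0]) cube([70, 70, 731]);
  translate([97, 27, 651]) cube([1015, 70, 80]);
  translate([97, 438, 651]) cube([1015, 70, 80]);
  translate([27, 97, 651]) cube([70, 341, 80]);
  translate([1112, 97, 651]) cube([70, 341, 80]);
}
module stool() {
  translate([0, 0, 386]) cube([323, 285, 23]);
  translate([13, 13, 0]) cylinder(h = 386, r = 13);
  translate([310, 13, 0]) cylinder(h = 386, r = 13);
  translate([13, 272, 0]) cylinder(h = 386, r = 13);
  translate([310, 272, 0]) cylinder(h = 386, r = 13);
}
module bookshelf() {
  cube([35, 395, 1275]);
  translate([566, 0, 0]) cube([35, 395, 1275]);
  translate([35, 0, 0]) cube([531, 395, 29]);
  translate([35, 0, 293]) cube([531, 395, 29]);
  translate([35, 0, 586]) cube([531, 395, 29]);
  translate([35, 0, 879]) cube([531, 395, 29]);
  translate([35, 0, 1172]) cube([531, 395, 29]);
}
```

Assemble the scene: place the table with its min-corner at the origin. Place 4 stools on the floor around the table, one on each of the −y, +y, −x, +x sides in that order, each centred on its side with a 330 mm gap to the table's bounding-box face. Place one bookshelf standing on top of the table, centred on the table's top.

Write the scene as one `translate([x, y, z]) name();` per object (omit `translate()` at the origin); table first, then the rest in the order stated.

table();
translate([443, -615, 0]) stool();
translate([443, 865, 0]) stool();
translate([-653, 125, 0]) stool();
translate([1539, 125, 0]) stool();
translate([304, 70, 766]) bookshelf();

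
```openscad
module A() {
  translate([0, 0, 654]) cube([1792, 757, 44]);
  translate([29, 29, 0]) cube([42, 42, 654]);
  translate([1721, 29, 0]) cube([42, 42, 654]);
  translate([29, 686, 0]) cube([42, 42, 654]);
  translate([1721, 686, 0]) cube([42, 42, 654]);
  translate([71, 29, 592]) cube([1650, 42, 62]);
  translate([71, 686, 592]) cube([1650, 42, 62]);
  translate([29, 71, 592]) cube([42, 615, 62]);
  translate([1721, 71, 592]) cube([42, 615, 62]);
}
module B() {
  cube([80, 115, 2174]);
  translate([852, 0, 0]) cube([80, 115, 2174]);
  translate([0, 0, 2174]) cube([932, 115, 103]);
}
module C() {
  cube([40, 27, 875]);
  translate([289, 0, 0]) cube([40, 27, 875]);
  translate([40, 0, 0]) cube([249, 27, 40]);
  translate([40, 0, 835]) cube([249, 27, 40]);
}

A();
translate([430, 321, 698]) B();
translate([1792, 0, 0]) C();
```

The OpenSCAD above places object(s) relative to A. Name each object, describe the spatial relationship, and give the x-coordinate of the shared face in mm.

A is a table. B is a door frame. C is a picture frame. The door frame is on top of the table, centred. The picture frame is against the table's +x side, with their −y faces flush. The x-coordinate of the shared face is 1792 mm.

The table's +x face and the picture frame's −x face are both at x = 1792 mm.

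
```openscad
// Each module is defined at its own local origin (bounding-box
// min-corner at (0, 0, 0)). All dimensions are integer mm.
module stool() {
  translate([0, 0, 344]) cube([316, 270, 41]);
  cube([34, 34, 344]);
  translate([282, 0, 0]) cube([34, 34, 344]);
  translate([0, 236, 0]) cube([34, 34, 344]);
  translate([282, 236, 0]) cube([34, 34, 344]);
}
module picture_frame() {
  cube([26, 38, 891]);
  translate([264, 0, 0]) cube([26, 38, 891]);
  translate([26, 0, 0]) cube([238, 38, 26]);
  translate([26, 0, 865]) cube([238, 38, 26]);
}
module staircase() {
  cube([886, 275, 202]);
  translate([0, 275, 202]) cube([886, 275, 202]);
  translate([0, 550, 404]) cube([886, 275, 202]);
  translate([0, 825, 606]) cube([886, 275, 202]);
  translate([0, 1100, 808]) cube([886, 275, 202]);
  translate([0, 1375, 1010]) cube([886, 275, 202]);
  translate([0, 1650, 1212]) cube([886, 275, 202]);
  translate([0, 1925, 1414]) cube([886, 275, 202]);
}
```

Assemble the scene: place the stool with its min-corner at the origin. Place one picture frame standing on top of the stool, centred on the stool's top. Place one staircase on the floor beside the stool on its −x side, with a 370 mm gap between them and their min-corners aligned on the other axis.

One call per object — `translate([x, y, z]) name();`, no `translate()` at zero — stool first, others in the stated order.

stool();
translate([13, 116, 385]) picture_frame();
translate([-1256, 0, 0]) staircase();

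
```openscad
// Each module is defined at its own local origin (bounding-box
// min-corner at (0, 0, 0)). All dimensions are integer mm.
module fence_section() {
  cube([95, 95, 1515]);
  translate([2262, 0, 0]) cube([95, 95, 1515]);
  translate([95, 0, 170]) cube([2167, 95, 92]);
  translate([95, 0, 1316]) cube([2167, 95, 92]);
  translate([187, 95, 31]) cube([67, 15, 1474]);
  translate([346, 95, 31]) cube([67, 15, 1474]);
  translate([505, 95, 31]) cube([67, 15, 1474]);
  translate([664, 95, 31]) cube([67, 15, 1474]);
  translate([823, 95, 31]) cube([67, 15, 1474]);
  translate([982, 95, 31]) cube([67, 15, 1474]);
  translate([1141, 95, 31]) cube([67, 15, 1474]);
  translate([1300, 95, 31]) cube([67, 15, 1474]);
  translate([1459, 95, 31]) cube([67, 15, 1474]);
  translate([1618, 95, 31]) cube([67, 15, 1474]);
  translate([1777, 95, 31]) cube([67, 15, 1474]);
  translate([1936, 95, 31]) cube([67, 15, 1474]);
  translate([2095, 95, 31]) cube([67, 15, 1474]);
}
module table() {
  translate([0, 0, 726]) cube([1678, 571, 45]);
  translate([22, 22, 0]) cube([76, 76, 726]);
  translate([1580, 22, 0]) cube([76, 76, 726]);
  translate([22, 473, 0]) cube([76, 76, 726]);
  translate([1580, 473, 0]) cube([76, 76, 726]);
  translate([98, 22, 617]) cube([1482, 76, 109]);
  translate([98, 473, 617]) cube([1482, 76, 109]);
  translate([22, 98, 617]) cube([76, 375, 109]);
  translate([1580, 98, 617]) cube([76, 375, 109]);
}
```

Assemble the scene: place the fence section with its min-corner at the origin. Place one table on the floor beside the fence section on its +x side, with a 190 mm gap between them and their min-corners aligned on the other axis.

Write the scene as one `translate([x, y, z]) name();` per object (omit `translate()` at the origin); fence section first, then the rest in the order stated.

fence_section();
translate([2547, 0, 0]) table();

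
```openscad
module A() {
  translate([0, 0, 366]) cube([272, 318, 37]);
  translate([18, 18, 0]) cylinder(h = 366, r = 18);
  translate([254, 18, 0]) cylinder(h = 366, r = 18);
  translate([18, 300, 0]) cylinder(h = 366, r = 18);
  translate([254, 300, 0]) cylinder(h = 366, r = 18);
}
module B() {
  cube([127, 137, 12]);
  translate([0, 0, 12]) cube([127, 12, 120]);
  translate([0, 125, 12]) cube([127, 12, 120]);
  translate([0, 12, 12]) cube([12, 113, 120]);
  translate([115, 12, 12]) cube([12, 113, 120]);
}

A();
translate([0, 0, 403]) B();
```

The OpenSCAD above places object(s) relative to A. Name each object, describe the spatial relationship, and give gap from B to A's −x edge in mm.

A is a stool. B is an open box. The open box is on top of the stool. The gap from the open box to the stool's −x edge is 0 mm.

The open box's min-x is at 0; the stool's min-x is 0; gap = 0 mm.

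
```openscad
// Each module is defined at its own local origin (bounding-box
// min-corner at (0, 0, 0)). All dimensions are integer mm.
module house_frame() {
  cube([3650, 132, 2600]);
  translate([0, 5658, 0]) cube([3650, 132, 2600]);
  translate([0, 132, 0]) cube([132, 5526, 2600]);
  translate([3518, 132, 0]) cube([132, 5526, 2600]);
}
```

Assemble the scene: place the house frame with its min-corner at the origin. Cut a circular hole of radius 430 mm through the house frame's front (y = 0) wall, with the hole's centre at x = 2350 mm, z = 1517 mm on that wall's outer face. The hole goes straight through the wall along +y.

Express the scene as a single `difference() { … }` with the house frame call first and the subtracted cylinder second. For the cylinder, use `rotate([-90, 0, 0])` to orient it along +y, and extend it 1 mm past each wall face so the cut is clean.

difference() {
  house_frame();
  translate([2350, -1, 1517]) rotate([-90, 0, 0]) cylinder(h = 134, r = 430);
}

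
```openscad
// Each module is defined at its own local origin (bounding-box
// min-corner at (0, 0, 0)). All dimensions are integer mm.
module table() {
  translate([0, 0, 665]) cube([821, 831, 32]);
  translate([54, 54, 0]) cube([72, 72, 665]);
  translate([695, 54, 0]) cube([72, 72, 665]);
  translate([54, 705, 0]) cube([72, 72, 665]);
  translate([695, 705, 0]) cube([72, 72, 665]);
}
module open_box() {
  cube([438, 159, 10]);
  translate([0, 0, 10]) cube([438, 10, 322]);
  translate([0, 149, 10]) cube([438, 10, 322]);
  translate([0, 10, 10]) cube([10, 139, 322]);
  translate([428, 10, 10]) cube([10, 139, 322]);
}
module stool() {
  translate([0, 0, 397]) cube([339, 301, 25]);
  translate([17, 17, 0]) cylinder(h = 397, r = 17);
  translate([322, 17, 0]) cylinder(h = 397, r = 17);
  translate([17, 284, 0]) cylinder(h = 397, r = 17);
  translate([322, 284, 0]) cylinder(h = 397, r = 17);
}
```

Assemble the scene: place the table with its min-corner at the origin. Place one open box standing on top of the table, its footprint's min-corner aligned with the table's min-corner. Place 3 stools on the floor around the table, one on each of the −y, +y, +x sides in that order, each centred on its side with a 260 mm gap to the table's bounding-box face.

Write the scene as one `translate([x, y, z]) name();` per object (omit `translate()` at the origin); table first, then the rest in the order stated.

table();
translate([0, 0, 697]) open_box();
translate([241, -561, 0]) stool();
translate([241, 1091, 0]) stool();
translate([1081, 265, 0]) stool();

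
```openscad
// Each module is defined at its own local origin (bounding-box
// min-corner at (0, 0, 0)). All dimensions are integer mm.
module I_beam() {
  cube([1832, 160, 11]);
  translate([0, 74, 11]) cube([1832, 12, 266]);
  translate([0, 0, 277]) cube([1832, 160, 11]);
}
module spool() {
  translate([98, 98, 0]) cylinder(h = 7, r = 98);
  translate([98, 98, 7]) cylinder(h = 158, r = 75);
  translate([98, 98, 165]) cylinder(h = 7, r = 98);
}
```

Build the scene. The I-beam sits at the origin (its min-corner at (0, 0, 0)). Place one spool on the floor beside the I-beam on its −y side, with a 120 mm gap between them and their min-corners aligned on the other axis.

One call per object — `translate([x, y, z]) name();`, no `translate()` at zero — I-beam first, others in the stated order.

I_beam();
translate([0, -316, 0]) spool();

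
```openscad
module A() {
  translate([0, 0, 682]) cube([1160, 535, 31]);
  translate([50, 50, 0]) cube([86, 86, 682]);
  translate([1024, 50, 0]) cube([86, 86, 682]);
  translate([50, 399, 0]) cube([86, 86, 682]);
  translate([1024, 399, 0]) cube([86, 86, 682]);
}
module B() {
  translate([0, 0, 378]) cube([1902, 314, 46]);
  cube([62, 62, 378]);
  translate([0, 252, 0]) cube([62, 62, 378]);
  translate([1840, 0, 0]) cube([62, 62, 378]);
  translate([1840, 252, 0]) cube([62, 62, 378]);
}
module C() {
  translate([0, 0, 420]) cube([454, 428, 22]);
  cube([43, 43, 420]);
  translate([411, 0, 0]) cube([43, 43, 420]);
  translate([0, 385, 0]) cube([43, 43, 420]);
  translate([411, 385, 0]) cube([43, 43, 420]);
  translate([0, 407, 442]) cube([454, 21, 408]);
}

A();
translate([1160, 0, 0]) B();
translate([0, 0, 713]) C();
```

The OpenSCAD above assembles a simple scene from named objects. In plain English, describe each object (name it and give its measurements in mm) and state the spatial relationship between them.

A is a table: top 1160 mm (x) × 535 mm (y), 31 mm thick, upper face at z = 713 mm, on four 86×86 mm square legs, each inset 50 mm from the nearest pair of top edges, running from z = 0 to the bottom of the top.

B is a bench: a 1902×314 mm seat slab, 46 mm thick, top at z = 424 mm, on four 62×62 mm square legs flush with the seat corners and standing on z = 0.

C is a chair: 454×428 mm seat, 22 mm thick, top at z = 442 mm, on four 43 mm square corner legs flush with the seat edges. A 21 mm thick backrest slab spans the full seat width, extending 408 mm above the seat top, its back face flush with the seat's +y edge.

The bench is against the table's +x side, with their −y faces flush. The chair is on top of the table.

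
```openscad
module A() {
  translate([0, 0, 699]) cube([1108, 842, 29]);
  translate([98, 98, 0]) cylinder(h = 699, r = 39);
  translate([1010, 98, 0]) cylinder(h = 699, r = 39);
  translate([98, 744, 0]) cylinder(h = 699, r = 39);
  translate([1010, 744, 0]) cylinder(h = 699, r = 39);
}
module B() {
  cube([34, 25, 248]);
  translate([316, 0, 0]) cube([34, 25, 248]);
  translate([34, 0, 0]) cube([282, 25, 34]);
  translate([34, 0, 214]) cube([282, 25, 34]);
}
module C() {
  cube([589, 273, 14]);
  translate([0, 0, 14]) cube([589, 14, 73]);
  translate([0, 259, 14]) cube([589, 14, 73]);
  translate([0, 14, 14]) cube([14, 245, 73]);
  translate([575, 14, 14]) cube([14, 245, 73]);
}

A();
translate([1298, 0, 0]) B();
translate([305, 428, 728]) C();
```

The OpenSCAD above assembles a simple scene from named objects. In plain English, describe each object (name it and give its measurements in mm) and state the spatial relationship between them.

A is a table: top 1108 mm (x) × 842 mm (y), 29 mm thick, upper face at z = 728 mm, on four round legs of 78 mm diameter, each leg's bounding box inset 59 mm from the nearest pair of top edges, running from z = 0 to the bottom of the top.

B is a rectangular picture frame lying in the x–z plane (depth along y). The opening is 282 mm wide (x) by 180 mm tall (z), surrounded by a border 34 mm wide on all four sides. The frame is 25 mm deep and is made of two full-height vertical stiles with two horizontal rails fitted between them.

C is an open storage box with external size 589×273×87 mm and wall thickness 14 mm (the base is also 14 mm thick). The base covers the whole footprint; the four walls stand on the base, with the y-facing walls full-width and the x-facing walls fitting between their inner faces.

The picture frame is on the floor beside the table on its +x side. The open box is on top of the table.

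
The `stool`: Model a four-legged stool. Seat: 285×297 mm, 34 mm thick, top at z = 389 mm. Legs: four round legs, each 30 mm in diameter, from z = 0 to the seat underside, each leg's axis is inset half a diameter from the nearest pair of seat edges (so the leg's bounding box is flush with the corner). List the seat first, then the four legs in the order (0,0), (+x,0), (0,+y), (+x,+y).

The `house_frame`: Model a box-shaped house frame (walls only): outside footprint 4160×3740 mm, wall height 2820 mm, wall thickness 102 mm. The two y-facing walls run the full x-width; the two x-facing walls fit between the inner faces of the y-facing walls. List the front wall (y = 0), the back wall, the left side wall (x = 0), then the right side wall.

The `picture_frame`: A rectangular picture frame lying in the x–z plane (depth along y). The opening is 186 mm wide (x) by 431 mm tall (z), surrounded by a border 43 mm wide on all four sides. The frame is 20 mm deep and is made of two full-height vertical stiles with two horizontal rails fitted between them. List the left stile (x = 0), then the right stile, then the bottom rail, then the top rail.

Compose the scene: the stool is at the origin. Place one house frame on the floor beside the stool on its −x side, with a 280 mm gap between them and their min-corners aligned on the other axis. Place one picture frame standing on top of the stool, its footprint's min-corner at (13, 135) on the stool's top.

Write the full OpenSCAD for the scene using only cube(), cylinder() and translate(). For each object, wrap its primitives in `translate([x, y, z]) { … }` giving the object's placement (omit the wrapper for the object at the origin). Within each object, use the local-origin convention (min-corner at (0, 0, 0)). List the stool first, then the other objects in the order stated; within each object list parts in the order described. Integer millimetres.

translate([0, 0, 355]) cube([285, 297, 34]);
translate([15, 15, 0]) cylinder(h = 355, r = 15);
translate([270, 15, 0]) cylinder(h = 355, r = 15);
translate([15, 282, 0]) cylinder(h = 355, r = 15);
translate([270, 282, 0]) cylinder(h = 355, r = 15);
translate([-4440, 0, 0]) {
  cube([4160, 102, 2820]);
  translate([0, 3638, 0]) cube([4160, 102, 2820]);
  translate([0, 102, 0]) cube([102, 3536, 2820]);
  translate([4058, 102, 0]) cube([102, 3536, 2820]);
}
translate([13, 135, 389]) {
  cube([43, 20, 517]);
  translate([229, 0, 0]) cube([43, 20, 517]);
  translate([43, 0, 0]) cube([186, 20, 43]);
  translate([43, 0, 474]) cube([186, 20, 43]);
}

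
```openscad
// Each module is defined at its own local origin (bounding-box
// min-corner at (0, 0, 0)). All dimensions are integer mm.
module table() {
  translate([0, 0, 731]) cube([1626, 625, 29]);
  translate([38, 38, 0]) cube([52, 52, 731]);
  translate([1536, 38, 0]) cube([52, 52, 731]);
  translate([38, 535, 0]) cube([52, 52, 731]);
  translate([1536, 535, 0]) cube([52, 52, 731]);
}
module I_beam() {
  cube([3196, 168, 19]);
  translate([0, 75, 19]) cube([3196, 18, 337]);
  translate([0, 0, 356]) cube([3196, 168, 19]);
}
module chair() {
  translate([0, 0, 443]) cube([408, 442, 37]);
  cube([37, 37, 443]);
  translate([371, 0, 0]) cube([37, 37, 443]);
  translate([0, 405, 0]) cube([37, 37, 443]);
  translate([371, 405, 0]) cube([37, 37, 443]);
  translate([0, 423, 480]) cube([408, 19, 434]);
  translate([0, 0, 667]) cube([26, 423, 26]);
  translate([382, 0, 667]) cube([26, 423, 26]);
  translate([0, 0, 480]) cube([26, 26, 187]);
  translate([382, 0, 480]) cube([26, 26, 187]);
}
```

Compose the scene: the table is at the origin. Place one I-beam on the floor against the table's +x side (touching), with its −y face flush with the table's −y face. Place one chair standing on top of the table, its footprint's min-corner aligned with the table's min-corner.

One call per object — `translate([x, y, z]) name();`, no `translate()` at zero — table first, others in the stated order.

table();
translate([1626, 0, 0]) I_beam();
translate([0, 0, 760]) chair();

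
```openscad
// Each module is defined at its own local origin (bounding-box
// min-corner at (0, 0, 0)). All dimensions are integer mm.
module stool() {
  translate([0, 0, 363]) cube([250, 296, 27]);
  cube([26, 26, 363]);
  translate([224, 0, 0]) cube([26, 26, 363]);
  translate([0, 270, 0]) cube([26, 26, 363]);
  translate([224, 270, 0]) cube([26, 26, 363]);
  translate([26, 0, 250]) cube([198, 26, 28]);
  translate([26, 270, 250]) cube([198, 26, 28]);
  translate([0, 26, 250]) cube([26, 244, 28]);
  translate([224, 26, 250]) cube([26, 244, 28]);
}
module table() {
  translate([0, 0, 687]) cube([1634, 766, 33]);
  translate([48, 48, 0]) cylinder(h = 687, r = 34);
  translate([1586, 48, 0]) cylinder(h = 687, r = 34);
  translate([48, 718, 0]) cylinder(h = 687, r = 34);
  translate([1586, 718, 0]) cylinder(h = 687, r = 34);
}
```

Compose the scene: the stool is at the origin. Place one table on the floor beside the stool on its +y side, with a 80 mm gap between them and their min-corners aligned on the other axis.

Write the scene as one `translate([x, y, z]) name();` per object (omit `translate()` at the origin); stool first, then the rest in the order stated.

stool();
translate([0, 376, 0]) table();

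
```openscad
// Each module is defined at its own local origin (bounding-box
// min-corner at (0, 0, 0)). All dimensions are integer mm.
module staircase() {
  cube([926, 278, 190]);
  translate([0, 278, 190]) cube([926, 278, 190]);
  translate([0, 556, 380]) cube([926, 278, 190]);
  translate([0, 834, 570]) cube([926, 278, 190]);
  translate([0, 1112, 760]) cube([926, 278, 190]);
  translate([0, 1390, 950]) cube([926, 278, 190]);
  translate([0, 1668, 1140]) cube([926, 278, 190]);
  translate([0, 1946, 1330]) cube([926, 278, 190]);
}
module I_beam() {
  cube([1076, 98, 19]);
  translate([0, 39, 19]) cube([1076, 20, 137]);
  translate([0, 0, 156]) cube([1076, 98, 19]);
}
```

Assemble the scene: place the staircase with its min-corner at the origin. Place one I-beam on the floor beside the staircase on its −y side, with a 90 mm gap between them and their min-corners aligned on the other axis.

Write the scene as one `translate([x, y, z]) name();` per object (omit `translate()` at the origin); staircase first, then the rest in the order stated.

staircase();
translate([0, -188, 0]) I_beam();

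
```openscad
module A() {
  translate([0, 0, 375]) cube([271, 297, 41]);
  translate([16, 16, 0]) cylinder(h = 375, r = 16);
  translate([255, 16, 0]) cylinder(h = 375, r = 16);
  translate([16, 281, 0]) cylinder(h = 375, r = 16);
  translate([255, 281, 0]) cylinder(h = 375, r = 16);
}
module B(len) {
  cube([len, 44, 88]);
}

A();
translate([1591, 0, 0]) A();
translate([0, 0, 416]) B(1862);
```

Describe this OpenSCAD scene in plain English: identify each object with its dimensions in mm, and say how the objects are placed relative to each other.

A is a four-legged stool. The seat is a 271×297×41 mm slab whose top surface is at z = 416 mm; four round legs, each 32 mm in diameter, run from the floor (z = 0) to the underside of the seat, each leg's axis is inset half a diameter from the nearest pair of seat edges (so the leg's bounding box is flush with the corner).

B is a rectangular beam 1862 mm long (x), 44 mm deep (y), 88 mm thick (z).

The beam spans the tops of two stools placed 1320 mm apart, resting at z = 416 mm.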